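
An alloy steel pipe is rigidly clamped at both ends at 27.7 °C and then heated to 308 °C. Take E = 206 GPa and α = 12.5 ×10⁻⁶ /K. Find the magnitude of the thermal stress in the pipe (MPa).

ΔT = 280.3 K. Constrained thermal stress σ = E·α·ΔT = 206.0×10³ MPa × 12.5×10⁻⁶ × 280.3 = 722 MPa (compressive).

722 MPa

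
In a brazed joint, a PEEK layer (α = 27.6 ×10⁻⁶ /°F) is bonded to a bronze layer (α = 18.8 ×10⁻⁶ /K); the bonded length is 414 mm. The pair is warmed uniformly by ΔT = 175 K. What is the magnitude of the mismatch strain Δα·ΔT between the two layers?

PEEK: α = 27.6×10⁻⁶/°F × 9/5 = 49.7×10⁻⁶/K.
Δα = |49.7 − 18.8|×10⁻⁶/K = 30.9×10⁻⁶/K.
Mismatch strain = Δα·ΔT = 30.9×10⁻⁶ × 175.0 = 5.40×10⁻³.

5.40×10⁻³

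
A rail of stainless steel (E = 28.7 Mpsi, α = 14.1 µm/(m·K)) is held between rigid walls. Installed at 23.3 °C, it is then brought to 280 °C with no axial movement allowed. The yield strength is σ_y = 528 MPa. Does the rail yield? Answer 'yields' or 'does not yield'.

E = 28.7 Mpsi = 197.9 GPa.
ΔT = 256.7 K. Constrained thermal stress σ = E·α·ΔT = 197.9×10³ MPa × 14.1×10⁻⁶ × 256.7 = 716 MPa (compressive).
Compare to σ_y = 528 MPa: σ ≥ σ_y, so it yields.

yields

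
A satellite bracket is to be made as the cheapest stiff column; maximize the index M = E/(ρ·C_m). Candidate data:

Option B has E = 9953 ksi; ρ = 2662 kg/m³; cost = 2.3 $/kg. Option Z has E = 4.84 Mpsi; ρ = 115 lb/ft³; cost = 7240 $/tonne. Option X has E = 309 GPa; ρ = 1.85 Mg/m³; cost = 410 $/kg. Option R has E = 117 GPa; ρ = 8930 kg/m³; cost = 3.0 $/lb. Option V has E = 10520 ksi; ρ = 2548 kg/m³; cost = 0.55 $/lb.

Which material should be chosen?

In SI units:
  option B: E = 68.62 GPa, ρ = 2662 kg/m³, cost = 2.300 $/kg
  option Z: E = 33.37 GPa, ρ = 1842 kg/m³, cost = 7.240 $/kg
  option X: E = 309.0 GPa, ρ = 1850 kg/m³, cost = 410.0 $/kg
  option R: E = 117.0 GPa, ρ = 8930 kg/m³, cost = 6.614 $/kg
  option V: E = 72.53 GPa, ρ = 2548 kg/m³, cost = 1.213 $/kg
  option V: M = 23.5 MN·m per $
  option B: M = 11.2 MN·m per $
  option Z: M = 2.50 MN·m per $
  option R: M = 1.98 MN·m per $
  option X: M = 0.407 MN·m per $
Highest index: option V.

option V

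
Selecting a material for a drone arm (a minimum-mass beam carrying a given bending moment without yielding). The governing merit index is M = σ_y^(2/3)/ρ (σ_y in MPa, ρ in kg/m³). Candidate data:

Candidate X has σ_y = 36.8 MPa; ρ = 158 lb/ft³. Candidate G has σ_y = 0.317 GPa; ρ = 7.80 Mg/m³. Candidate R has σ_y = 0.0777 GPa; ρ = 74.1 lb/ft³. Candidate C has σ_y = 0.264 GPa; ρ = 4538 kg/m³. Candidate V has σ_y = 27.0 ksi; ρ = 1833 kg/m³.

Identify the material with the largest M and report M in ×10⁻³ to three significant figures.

candidate V, M = 17.8×10⁻³

Convert each candidate to consistent units, then evaluate M:
  candidate X: σ_y = 36.80 MPa, ρ = 2531 kg/m³
  candidate G: σ_y = 317.0 MPa, ρ = 7800 kg/m³
  candidate R: σ_y = 77.70 MPa, ρ = 1187 kg/m³
  candidate C: σ_y = 264.0 MPa, ρ = 4538 kg/m³
  candidate V: σ_y = 186.2 MPa, ρ = 1833 kg/m³
  candidate V: M = 17.8×10⁻³
  candidate R: M = 15.3×10⁻³
  candidate C: M = 9.07×10⁻³
  candidate G: M = 5.96×10⁻³
  candidate X: M = 4.37×10⁻³
Candidate V ranks first.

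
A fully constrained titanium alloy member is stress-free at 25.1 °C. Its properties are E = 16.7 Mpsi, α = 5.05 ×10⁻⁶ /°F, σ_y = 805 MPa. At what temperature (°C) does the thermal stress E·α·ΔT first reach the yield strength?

E = 16.7 Mpsi = 115.1 GPa.
α = 5.05×10⁻⁶/°F × 9/5 = 9.09×10⁻⁶/K.
E·α·ΔT = 805.0 MPa ⇒ ΔT = 805.0 / (115.1×10³ × 9.09×10⁻⁶) = 769.1 K.
T = 25.1 + 769.1 = 794.2 °C.

794 °C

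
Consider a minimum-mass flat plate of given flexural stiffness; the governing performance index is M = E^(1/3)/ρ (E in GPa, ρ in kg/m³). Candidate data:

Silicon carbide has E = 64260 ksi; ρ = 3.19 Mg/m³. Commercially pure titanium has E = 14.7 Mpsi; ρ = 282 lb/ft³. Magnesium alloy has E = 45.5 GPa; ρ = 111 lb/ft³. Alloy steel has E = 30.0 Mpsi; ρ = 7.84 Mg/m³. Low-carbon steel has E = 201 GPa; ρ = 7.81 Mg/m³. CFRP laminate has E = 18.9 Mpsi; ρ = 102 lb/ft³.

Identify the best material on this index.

After converting to SI:
  silicon carbide: E = 443.1 GPa, ρ = 3190 kg/m³
  commercially pure titanium: E = 101.4 GPa, ρ = 4517 kg/m³
  magnesium alloy: E = 45.50 GPa, ρ = 1778 kg/m³
  alloy steel: E = 206.8 GPa, ρ = 7840 kg/m³
  low-carbon steel: E = 201.0 GPa, ρ = 7810 kg/m³
  CFRP laminate: E = 130.3 GPa, ρ = 1634 kg/m³
  CFRP laminate: M = 3.10×10⁻³
  silicon carbide: M = 2.39×10⁻³
  magnesium alloy: M = 2.01×10⁻³
  commercially pure titanium: M = 1.03×10⁻³
  alloy steel: M = 0.754×10⁻³
  low-carbon steel: M = 0.750×10⁻³
Highest index: CFRP laminate.

CFRP laminate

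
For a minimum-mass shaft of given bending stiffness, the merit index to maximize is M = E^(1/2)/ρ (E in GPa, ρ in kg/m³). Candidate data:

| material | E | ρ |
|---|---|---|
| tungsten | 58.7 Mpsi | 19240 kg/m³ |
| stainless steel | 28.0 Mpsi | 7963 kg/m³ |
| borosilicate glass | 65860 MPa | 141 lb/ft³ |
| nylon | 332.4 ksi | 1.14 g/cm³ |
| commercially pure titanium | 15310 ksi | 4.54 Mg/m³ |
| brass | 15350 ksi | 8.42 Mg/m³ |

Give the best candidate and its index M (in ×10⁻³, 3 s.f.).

borosilicate glass, M = 3.59×10⁻³

Putting every candidate on a common basis:
  tungsten: E = 404.7 GPa, ρ = 19240 kg/m³
  stainless steel: E = 193.1 GPa, ρ = 7963 kg/m³
  borosilicate glass: E = 65.86 GPa, ρ = 2259 kg/m³
  nylon: E = 2.292 GPa, ρ = 1140 kg/m³
  commercially pure titanium: E = 105.6 GPa, ρ = 4540 kg/m³
  brass: E = 105.8 GPa, ρ = 8420 kg/m³
  borosilicate glass: M = 3.59×10⁻³
  commercially pure titanium: M = 2.26×10⁻³
  stainless steel: M = 1.74×10⁻³
  nylon: M = 1.33×10⁻³
  brass: M = 1.22×10⁻³
  tungsten: M = 1.05×10⁻³
The maximum is for borosilicate glass.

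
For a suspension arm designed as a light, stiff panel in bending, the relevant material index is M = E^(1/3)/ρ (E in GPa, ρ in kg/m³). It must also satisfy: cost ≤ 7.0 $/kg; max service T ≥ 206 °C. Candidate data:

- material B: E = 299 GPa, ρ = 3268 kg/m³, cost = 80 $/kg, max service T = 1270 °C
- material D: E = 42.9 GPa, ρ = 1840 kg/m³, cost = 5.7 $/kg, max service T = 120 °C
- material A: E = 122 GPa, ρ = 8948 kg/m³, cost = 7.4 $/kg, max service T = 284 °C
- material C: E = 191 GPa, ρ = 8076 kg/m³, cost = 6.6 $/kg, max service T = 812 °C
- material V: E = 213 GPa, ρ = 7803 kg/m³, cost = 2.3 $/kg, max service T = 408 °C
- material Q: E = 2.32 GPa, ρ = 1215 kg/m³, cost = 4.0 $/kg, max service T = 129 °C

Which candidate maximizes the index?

Screen on constraints: cost ≤ 7.0 $/kg; max service T ≥ 206 °C. Survivors: material C, material V.
Per-candidate index values:
  material V: M = 0.765×10⁻³
  material C: M = 0.713×10⁻³
Highest index: material V.

material V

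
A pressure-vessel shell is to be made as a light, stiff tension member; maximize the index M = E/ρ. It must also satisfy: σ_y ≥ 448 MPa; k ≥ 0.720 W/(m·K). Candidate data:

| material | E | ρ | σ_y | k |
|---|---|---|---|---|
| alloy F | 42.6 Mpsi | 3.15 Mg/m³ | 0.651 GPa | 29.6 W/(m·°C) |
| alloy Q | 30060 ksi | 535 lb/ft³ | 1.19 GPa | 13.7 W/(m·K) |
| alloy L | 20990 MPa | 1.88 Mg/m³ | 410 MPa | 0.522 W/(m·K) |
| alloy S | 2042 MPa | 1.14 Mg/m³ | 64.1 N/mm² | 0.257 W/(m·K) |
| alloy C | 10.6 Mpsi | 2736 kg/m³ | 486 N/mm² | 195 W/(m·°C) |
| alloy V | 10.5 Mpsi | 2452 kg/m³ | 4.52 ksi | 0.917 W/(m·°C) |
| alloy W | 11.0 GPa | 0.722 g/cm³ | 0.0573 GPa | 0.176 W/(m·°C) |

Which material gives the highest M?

Screen on constraints: σ_y ≥ 448 MPa; k ≥ 0.720 W/(m·K). Survivors: alloy F, alloy Q, alloy C.
After converting to SI:
  alloy F: E = 293.7 GPa, ρ = 3150 kg/m³
  alloy Q: E = 207.3 GPa, ρ = 8570 kg/m³
  alloy C: E = 73.08 GPa, ρ = 2736 kg/m³
  alloy F: M = 93.2 MN·m/kg
  alloy C: M = 26.7 MN·m/kg
  alloy Q: M = 24.2 MN·m/kg
The maximum is for alloy F.

alloy F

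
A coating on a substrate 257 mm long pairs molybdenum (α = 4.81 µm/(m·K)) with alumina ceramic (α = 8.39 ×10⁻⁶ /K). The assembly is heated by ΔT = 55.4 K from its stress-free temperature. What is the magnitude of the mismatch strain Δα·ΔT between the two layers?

Δα = |4.81 − 8.39|×10⁻⁶/K = 3.58×10⁻⁶/K.
Mismatch strain = Δα·ΔT = 3.58×10⁻⁶ × 55.4 = 1.98×10⁻⁴.

1.98×10⁻⁴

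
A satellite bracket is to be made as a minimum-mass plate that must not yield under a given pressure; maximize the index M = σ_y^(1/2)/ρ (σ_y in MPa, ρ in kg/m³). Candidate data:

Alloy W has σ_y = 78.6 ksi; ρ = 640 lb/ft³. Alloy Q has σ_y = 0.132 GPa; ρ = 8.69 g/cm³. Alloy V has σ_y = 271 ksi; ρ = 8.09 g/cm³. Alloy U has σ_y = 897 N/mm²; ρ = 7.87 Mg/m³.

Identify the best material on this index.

Convert each candidate to consistent units, then evaluate M:
  alloy W: σ_y = 541.9 MPa, ρ = 10250 kg/m³
  alloy Q: σ_y = 132.0 MPa, ρ = 8690 kg/m³
  alloy V: σ_y = 1868 MPa, ρ = 8090 kg/m³
  alloy U: σ_y = 897.0 MPa, ρ = 7870 kg/m³
  alloy V: M = 5.34×10⁻³
  alloy U: M = 3.81×10⁻³
  alloy W: M = 2.27×10⁻³
  alloy Q: M = 1.32×10⁻³
Alloy V has the largest M.

alloy V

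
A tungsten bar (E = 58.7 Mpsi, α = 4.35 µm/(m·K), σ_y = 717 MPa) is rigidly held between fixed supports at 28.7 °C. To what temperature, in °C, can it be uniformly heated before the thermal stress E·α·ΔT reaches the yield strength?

436 °C

E = 58.7 Mpsi = 404.7 GPa.
E·α·ΔT = 717.0 MPa ⇒ ΔT = 717.0 / (404.7×10³ × 4.35×10⁻⁶) = 407.3 K.
T = 28.7 + 407.3 = 436.0 °C.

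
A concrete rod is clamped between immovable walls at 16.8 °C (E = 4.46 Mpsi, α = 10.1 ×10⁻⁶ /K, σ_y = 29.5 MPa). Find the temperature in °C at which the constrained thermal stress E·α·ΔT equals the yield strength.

E = 4.46 Mpsi = 30.75 GPa.
E·α·ΔT = 29.50 MPa ⇒ ΔT = 29.50 / (30.75×10³ × 10.1×10⁻⁶) = 94.98 K.
T = 16.8 + 94.98 = 111.8 °C.

112 °C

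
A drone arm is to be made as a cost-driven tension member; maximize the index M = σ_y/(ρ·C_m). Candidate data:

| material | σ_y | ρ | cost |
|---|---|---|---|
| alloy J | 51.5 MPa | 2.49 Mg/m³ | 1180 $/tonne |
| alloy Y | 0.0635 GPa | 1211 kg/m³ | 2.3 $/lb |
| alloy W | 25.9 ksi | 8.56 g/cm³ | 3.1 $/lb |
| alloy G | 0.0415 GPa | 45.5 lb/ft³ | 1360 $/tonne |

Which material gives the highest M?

After converting to SI:
  alloy J: σ_y = 51.50 MPa, ρ = 2490 kg/m³, cost = 1.180 $/kg
  alloy Y: σ_y = 63.50 MPa, ρ = 1211 kg/m³, cost = 5.071 $/kg
  alloy W: σ_y = 178.6 MPa, ρ = 8560 kg/m³, cost = 6.834 $/kg
  alloy G: σ_y = 41.50 MPa, ρ = 728.8 kg/m³, cost = 1.360 $/kg
  alloy G: M = 41.9 kN·m per $
  alloy J: M = 17.5 kN·m per $
  alloy Y: M = 10.3 kN·m per $
  alloy W: M = 3.05 kN·m per $
The maximum is for alloy G.

alloy G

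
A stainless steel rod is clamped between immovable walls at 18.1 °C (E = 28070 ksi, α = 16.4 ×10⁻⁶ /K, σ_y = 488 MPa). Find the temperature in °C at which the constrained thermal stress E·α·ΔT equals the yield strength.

E = 28070 ksi = 193.5 GPa.
E·α·ΔT = 488.0 MPa ⇒ ΔT = 488.0 / (193.5×10³ × 16.4×10⁻⁶) = 153.7 K.
T = 18.1 + 153.7 = 171.8 °C.

172 °C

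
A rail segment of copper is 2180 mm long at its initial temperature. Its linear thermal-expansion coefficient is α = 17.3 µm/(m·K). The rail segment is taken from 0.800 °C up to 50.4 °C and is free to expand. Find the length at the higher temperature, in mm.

ΔT = 50.4 − 0.800 = 49.60 K.
ΔL = α·L₀·ΔT = 17.3×10⁻⁶ × 2180 mm × 49.60 K = 1.87 mm.
L = L₀ + ΔL = 2180 + 1.87 = 2181.9 mm.

2181.9 mm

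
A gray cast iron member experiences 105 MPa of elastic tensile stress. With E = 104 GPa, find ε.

ε = σ/E = 105 / 104000 = 1.01×10⁻³.

1.01×10⁻³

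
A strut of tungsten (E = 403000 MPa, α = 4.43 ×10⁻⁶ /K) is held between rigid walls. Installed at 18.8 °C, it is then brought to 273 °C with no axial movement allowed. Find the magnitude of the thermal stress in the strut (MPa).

454 MPa

E = 403000 MPa = 403.0 GPa.
ΔT = 254.2 K. Constrained thermal stress σ = E·α·ΔT = 403.0×10³ MPa × 4.43×10⁻⁶ × 254.2 = 454 MPa (compressive).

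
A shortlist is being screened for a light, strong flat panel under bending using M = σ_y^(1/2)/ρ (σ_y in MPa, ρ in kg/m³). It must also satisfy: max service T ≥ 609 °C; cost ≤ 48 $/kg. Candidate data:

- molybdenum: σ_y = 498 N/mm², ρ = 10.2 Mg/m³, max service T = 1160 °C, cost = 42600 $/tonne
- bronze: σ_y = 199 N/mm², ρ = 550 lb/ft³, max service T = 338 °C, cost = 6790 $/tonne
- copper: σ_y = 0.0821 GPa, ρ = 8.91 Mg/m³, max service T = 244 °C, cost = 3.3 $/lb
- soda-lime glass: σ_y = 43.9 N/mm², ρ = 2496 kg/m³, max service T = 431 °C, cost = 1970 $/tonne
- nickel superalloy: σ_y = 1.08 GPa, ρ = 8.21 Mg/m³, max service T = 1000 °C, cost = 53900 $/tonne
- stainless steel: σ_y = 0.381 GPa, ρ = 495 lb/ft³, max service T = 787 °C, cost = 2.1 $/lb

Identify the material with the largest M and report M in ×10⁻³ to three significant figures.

stainless steel, M = 2.46×10⁻³

Screen on constraints: max service T ≥ 609 °C; cost ≤ 48 $/kg. Survivors: molybdenum, stainless steel.
Putting every candidate on a common basis:
  molybdenum: σ_y = 498.0 MPa, ρ = 10200 kg/m³
  stainless steel: σ_y = 381.0 MPa, ρ = 7929 kg/m³
  stainless steel: M = 2.46×10⁻³
  molybdenum: M = 2.19×10⁻³
Stainless steel ranks first.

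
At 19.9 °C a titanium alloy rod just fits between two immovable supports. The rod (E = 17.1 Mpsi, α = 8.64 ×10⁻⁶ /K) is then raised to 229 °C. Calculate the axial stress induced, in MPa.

213 MPa

E = 17.1 Mpsi = 117.9 GPa.
ΔT = 209.1 K. Constrained thermal stress σ = E·α·ΔT = 117.9×10³ MPa × 8.64×10⁻⁶ × 209.1 = 213 MPa (compressive).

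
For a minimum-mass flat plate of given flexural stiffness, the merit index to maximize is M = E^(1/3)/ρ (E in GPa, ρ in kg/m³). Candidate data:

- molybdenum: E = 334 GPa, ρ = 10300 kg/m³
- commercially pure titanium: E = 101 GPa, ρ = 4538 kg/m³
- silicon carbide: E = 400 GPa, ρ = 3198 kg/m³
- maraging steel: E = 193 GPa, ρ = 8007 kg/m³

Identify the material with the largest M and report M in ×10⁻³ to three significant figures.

silicon carbide, M = 2.30×10⁻³

Evaluate M for each candidate:
  silicon carbide: M = 2.30×10⁻³
  commercially pure titanium: M = 1.03×10⁻³
  maraging steel: M = 0.722×10⁻³
  molybdenum: M = 0.674×10⁻³
Silicon carbide has the largest M.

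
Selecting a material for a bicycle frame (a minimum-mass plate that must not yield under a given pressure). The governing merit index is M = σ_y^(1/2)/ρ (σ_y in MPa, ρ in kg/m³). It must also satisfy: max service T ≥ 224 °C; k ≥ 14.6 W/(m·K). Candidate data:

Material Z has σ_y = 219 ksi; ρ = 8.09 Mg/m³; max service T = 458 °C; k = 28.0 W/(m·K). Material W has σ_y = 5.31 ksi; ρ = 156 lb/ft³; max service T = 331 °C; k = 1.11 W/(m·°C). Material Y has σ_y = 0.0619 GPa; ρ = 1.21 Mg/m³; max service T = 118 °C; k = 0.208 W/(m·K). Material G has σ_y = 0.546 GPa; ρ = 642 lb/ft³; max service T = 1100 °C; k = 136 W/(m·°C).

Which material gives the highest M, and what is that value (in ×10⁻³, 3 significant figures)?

material Z, M = 4.80×10⁻³

Screen on constraints: max service T ≥ 224 °C; k ≥ 14.6 W/(m·K). Survivors: material Z, material G.
Normalizing units and computing the index:
  material Z: σ_y = 1510 MPa, ρ = 8090 kg/m³
  material G: σ_y = 546.0 MPa, ρ = 10280 kg/m³
  material Z: M = 4.80×10⁻³
  material G: M = 2.27×10⁻³
The maximum is for material Z.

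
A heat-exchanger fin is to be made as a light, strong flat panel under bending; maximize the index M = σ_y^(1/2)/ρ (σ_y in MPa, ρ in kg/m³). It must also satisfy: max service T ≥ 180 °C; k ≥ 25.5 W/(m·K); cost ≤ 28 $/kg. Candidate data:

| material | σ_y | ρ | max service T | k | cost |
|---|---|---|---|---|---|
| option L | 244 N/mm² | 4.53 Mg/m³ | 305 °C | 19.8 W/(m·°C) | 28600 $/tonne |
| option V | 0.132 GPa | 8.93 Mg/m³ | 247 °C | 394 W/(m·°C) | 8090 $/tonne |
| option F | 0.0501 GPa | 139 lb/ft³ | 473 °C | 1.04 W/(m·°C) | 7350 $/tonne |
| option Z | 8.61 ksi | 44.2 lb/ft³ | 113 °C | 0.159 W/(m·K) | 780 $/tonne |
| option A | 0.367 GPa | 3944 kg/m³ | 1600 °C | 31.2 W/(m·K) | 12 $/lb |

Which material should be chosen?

option A

Screen on constraints: max service T ≥ 180 °C; k ≥ 25.5 W/(m·K); cost ≤ 28 $/kg. Survivors: option V, option A.
In SI units:
  option V: σ_y = 132.0 MPa, ρ = 8930 kg/m³
  option A: σ_y = 367.0 MPa, ρ = 3944 kg/m³
  option A: M = 4.86×10⁻³
  option V: M = 1.29×10⁻³
The maximum is for option A.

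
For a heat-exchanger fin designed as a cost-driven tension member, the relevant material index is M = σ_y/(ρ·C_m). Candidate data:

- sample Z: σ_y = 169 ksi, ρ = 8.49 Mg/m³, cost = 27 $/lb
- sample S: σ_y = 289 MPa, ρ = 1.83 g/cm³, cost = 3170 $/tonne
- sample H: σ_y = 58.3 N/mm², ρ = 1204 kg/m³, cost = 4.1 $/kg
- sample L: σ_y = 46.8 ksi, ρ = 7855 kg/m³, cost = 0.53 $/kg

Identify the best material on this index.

sample L

After converting to SI:
  sample Z: σ_y = 1165 MPa, ρ = 8490 kg/m³, cost = 59.52 $/kg
  sample S: σ_y = 289.0 MPa, ρ = 1830 kg/m³, cost = 3.170 $/kg
  sample H: σ_y = 58.30 MPa, ρ = 1204 kg/m³, cost = 4.100 $/kg
  sample L: σ_y = 322.7 MPa, ρ = 7855 kg/m³, cost = 0.5300 $/kg
  sample L: M = 77.5 kN·m per $
  sample S: M = 49.8 kN·m per $
  sample H: M = 11.8 kN·m per $
  sample Z: M = 2.31 kN·m per $
The maximum is for sample L.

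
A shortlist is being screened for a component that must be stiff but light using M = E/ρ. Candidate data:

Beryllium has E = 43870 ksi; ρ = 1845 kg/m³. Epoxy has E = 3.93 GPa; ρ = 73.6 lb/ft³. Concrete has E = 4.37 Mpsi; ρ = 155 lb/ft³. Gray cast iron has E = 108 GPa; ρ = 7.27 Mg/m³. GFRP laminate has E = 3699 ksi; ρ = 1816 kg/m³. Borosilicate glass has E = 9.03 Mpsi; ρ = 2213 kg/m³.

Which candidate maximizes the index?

Convert each candidate to consistent units, then evaluate M:
  beryllium: E = 302.5 GPa, ρ = 1845 kg/m³
  epoxy: E = 3.930 GPa, ρ = 1179 kg/m³
  concrete: E = 30.13 GPa, ρ = 2483 kg/m³
  gray cast iron: E = 108.0 GPa, ρ = 7270 kg/m³
  GFRP laminate: E = 25.50 GPa, ρ = 1816 kg/m³
  borosilicate glass: E = 62.26 GPa, ρ = 2213 kg/m³
  beryllium: M = 164 MN·m/kg
  borosilicate glass: M = 28.1 MN·m/kg
  gray cast iron: M = 14.9 MN·m/kg
  GFRP laminate: M = 14.0 MN·m/kg
  concrete: M = 12.1 MN·m/kg
  epoxy: M = 3.33 MN·m/kg
Beryllium has the largest M.

beryllium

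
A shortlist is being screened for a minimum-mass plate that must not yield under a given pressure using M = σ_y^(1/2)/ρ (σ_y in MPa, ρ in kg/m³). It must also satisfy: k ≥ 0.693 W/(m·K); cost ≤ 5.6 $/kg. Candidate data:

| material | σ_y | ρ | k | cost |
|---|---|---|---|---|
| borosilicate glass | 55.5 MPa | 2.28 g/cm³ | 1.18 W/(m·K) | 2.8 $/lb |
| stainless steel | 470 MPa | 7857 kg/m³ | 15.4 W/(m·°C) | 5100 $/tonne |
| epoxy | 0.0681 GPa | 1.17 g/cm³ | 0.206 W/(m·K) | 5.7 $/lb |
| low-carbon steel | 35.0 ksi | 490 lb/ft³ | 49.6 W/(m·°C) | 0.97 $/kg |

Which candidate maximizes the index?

Screen on constraints: k ≥ 0.693 W/(m·K); cost ≤ 5.6 $/kg. Survivors: stainless steel, low-carbon steel.
In SI units:
  stainless steel: σ_y = 470.0 MPa, ρ = 7857 kg/m³
  low-carbon steel: σ_y = 241.3 MPa, ρ = 7849 kg/m³
  stainless steel: M = 2.76×10⁻³
  low-carbon steel: M = 1.98×10⁻³
Stainless steel ranks first.

stainless steel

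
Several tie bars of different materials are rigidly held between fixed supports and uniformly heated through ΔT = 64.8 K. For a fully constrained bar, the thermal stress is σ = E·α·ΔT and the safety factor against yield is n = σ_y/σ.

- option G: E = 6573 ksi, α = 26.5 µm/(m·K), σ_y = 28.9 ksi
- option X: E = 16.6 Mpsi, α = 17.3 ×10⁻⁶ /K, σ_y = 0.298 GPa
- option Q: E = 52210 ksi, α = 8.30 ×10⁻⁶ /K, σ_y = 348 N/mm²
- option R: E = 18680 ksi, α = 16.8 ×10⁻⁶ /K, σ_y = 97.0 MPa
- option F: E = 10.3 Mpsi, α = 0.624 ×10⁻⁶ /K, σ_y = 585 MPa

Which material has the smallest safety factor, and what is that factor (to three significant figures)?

Converting E to GPa, α to ×10⁻⁶/K, σ_y to MPa, then σ and n for each:
  option G: E = 45.32, α = 26.5, σ_y = 199.3 → σ = 77.8 MPa, n = 2.56
  option X: E = 114.5, α = 17.3, σ_y = 298.0 → σ = 128 MPa, n = 2.32
  option Q: E = 360.0, α = 8.30, σ_y = 348.0 → σ = 194 MPa, n = 1.80
  option R: E = 128.8, α = 16.8, σ_y = 97.00 → σ = 140 MPa, n = 0.692
  option F: E = 71.02, α = 0.624, σ_y = 585.0 → σ = 2.87 MPa, n = 204
Option R has the lowest safety factor, n = 0.692.

option R, n = 0.692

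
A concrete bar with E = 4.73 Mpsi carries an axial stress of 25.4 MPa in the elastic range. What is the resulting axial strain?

7.79×10⁻⁴

E = 4.73 Mpsi = 32.61 GPa = 32610 MPa.
ε = σ/E = 25.4 / 32610 = 7.79×10⁻⁴.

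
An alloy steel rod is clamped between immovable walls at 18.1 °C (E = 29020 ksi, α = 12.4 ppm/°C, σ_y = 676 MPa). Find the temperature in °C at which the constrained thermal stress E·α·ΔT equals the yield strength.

E = 29020 ksi = 200.1 GPa.
E·α·ΔT = 676.0 MPa ⇒ ΔT = 676.0 / (200.1×10³ × 12.4×10⁻⁶) = 272.5 K.
T = 18.1 + 272.5 = 290.6 °C.

291 °C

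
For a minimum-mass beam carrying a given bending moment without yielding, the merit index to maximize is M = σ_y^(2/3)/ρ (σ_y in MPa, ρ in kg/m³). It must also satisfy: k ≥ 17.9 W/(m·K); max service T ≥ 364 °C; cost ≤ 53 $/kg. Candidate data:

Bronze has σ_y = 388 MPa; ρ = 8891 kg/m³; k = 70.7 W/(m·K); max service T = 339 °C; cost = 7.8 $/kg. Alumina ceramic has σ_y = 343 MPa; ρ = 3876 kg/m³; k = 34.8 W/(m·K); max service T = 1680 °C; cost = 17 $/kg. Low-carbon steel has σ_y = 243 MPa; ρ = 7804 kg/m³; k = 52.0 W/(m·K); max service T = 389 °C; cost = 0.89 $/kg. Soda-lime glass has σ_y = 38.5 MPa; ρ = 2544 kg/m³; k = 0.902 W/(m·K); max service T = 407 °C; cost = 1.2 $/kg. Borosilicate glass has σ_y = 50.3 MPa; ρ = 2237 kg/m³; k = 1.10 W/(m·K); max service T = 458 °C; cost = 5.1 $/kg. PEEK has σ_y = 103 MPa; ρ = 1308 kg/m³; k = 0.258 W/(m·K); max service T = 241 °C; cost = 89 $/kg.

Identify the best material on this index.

Screen on constraints: k ≥ 17.9 W/(m·K); max service T ≥ 364 °C; cost ≤ 53 $/kg. Survivors: alumina ceramic, low-carbon steel.
Computing M directly (units already consistent):
  alumina ceramic: M = 12.6×10⁻³
  low-carbon steel: M = 4.99×10⁻³
The maximum is for alumina ceramic.

alumina ceramic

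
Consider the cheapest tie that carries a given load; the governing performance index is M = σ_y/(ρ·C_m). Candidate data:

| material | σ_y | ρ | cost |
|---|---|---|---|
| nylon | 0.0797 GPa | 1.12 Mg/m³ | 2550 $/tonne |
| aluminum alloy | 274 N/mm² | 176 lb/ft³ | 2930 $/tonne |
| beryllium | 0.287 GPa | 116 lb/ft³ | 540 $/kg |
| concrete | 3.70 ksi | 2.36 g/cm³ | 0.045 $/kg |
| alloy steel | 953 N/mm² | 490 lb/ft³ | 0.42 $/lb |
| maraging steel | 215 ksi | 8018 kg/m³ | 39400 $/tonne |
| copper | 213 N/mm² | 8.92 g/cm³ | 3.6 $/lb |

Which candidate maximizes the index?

concrete

After converting to SI:
  nylon: σ_y = 79.70 MPa, ρ = 1120 kg/m³, cost = 2.550 $/kg
  aluminum alloy: σ_y = 274.0 MPa, ρ = 2819 kg/m³, cost = 2.930 $/kg
  beryllium: σ_y = 287.0 MPa, ρ = 1858 kg/m³, cost = 540.0 $/kg
  concrete: σ_y = 25.51 MPa, ρ = 2360 kg/m³, cost = 0.04500 $/kg
  alloy steel: σ_y = 953.0 MPa, ρ = 7849 kg/m³, cost = 0.9259 $/kg
  maraging steel: σ_y = 1482 MPa, ρ = 8018 kg/m³, cost = 39.40 $/kg
  copper: σ_y = 213.0 MPa, ρ = 8920 kg/m³, cost = 7.937 $/kg
  concrete: M = 240 kN·m per $
  alloy steel: M = 131 kN·m per $
  aluminum alloy: M = 33.2 kN·m per $
  nylon: M = 27.9 kN·m per $
  maraging steel: M = 4.69 kN·m per $
  copper: M = 3.01 kN·m per $
  beryllium: M = 0.286 kN·m per $
Concrete ranks first.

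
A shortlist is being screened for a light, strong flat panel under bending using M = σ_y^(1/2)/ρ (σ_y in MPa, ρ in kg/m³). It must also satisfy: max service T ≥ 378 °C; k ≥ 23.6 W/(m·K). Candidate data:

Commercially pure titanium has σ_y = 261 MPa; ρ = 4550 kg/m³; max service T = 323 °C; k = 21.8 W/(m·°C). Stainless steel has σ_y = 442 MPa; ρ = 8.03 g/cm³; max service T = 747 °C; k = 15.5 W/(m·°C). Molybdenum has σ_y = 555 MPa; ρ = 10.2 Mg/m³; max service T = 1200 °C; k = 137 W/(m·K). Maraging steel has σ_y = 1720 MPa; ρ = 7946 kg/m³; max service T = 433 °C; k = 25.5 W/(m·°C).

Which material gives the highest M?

maraging steel

Screen on constraints: max service T ≥ 378 °C; k ≥ 23.6 W/(m·K). Survivors: molybdenum, maraging steel.
Putting every candidate on a common basis:
  molybdenum: σ_y = 555.0 MPa, ρ = 10200 kg/m³
  maraging steel: σ_y = 1720 MPa, ρ = 7946 kg/m³
  maraging steel: M = 5.22×10⁻³
  molybdenum: M = 2.31×10⁻³
The maximum is for maraging steel.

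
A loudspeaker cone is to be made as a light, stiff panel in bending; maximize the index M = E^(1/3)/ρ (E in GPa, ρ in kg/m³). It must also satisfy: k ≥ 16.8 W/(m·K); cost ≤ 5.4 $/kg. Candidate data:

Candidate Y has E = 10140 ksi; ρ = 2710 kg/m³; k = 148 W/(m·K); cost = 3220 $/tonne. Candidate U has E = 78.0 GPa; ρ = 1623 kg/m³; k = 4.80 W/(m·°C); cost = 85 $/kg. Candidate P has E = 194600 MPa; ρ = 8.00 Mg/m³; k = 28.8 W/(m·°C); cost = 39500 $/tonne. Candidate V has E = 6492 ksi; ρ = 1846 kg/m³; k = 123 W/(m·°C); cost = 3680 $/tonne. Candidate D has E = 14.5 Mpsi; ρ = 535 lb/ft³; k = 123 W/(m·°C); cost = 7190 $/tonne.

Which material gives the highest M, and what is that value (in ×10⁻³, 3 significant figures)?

candidate V, M = 1.92×10⁻³

Screen on constraints: k ≥ 16.8 W/(m·K); cost ≤ 5.4 $/kg. Survivors: candidate Y, candidate V.
In SI units:
  candidate Y: E = 69.91 GPa, ρ = 2710 kg/m³
  candidate V: E = 44.76 GPa, ρ = 1846 kg/m³
  candidate V: M = 1.92×10⁻³
  candidate Y: M = 1.52×10⁻³
Candidate V has the largest M.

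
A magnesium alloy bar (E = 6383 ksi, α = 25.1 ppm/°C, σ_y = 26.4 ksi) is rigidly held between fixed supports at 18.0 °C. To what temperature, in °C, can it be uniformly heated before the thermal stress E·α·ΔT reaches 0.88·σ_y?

163 °C

E = 6383 ksi = 44.01 GPa.
σ_y = 26.4 ksi = 182.0 MPa.
E·α·ΔT = 160.2 MPa ⇒ ΔT = 160.2 / (44.01×10³ × 25.1×10⁻⁶) = 145.0 K.
T = 18.0 + 145.0 = 163.0 °C.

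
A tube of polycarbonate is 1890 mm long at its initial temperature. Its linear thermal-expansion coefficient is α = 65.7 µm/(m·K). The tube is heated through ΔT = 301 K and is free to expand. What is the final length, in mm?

ΔL = α·L₀·ΔT = 65.7×10⁻⁶ × 1890 mm × 301.0 K = 37.4 mm.
L = L₀ + ΔL = 1890 + 37.4 = 1927.4 mm.

1927.4 mm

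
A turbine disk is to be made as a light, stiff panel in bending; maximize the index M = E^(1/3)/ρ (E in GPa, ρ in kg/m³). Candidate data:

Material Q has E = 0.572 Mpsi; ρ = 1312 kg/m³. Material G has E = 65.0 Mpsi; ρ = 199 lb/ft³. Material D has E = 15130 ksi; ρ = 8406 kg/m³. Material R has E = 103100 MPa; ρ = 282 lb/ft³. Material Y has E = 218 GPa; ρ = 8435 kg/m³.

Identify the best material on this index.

material G

Normalizing units and computing the index:
  material Q: E = 3.944 GPa, ρ = 1312 kg/m³
  material G: E = 448.2 GPa, ρ = 3188 kg/m³
  material D: E = 104.3 GPa, ρ = 8406 kg/m³
  material R: E = 103.1 GPa, ρ = 4517 kg/m³
  material Y: E = 218.0 GPa, ρ = 8435 kg/m³
  material G: M = 2.40×10⁻³
  material Q: M = 1.20×10⁻³
  material R: M = 1.04×10⁻³
  material Y: M = 0.714×10⁻³
  material D: M = 0.560×10⁻³
Material G ranks first.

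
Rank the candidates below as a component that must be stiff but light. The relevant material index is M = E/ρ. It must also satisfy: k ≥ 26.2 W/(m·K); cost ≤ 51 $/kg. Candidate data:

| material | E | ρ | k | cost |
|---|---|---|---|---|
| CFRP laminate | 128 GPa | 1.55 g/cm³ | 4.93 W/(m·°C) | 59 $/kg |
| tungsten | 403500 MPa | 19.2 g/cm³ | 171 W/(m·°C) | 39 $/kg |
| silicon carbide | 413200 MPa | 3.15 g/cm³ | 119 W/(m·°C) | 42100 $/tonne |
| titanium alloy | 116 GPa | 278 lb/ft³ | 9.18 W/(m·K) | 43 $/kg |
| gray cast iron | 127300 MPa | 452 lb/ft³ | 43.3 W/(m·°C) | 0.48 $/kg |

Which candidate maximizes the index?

Screen on constraints: k ≥ 26.2 W/(m·K); cost ≤ 51 $/kg. Survivors: tungsten, silicon carbide, gray cast iron.
In SI units:
  tungsten: E = 403.5 GPa, ρ = 19200 kg/m³
  silicon carbide: E = 413.2 GPa, ρ = 3150 kg/m³
  gray cast iron: E = 127.3 GPa, ρ = 7240 kg/m³
  silicon carbide: M = 131 MN·m/kg
  tungsten: M = 21.0 MN·m/kg
  gray cast iron: M = 17.6 MN·m/kg
Silicon carbide ranks first.

silicon carbide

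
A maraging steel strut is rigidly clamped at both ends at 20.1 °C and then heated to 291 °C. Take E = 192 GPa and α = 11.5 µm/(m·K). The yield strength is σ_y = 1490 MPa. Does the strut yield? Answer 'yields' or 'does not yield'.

ΔT = 270.9 K. Constrained thermal stress σ = E·α·ΔT = 192.0×10³ MPa × 11.5×10⁻⁶ × 270.9 = 598 MPa (compressive).
Compare to σ_y = 1490 MPa: σ < σ_y, so it does not yield.

does not yield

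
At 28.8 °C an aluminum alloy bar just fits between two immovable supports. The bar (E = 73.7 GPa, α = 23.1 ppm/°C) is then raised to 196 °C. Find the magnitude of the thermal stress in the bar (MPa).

ΔT = 167.2 K. Constrained thermal stress σ = E·α·ΔT = 73.70×10³ MPa × 23.1×10⁻⁶ × 167.2 = 285 MPa (compressive).

285 MPa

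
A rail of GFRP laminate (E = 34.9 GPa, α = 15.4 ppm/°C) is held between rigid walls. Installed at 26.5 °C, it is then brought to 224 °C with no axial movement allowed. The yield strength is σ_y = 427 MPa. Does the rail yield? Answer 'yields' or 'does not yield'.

ΔT = 197.5 K. Constrained thermal stress σ = E·α·ΔT = 34.90×10³ MPa × 15.4×10⁻⁶ × 197.5 = 106 MPa (compressive).
Compare to σ_y = 427 MPa: σ < σ_y, so it does not yield.

does not yield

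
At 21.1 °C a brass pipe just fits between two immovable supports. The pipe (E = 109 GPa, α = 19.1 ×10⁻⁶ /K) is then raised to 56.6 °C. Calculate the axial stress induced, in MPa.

73.9 MPa

ΔT = 35.50 K. Constrained thermal stress σ = E·α·ΔT = 109.0×10³ MPa × 19.1×10⁻⁶ × 35.50 = 73.9 MPa (compressive).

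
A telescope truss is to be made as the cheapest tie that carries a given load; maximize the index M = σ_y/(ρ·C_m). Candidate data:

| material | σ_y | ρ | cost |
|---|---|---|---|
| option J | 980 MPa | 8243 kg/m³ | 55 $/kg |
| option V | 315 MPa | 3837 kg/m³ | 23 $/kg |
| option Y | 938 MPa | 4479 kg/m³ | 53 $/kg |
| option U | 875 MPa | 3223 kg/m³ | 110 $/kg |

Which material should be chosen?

Per-candidate index values:
  option Y: M = 3.95 kN·m per $
  option V: M = 3.57 kN·m per $
  option U: M = 2.47 kN·m per $
  option J: M = 2.16 kN·m per $
The maximum is for option Y.

option Y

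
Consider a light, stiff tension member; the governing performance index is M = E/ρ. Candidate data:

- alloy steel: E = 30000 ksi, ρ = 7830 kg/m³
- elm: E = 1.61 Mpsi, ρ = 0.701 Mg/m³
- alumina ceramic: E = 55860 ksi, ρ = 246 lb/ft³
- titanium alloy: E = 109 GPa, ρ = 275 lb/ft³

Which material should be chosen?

alumina ceramic

Normalizing units and computing the index:
  alloy steel: E = 206.8 GPa, ρ = 7830 kg/m³
  elm: E = 11.10 GPa, ρ = 701.0 kg/m³
  alumina ceramic: E = 385.1 GPa, ρ = 3941 kg/m³
  titanium alloy: E = 109.0 GPa, ρ = 4405 kg/m³
  alumina ceramic: M = 97.7 MN·m/kg
  alloy steel: M = 26.4 MN·m/kg
  titanium alloy: M = 24.7 MN·m/kg
  elm: M = 15.8 MN·m/kg
Highest index: alumina ceramic.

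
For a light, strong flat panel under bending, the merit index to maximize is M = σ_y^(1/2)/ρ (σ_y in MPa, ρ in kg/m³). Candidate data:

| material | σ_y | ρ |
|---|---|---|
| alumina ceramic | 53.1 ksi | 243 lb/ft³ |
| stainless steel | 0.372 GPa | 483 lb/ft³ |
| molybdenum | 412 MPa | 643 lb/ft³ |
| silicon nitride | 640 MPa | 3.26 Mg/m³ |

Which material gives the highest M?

silicon nitride

In SI units:
  alumina ceramic: σ_y = 366.1 MPa, ρ = 3892 kg/m³
  stainless steel: σ_y = 372.0 MPa, ρ = 7737 kg/m³
  molybdenum: σ_y = 412.0 MPa, ρ = 10300 kg/m³
  silicon nitride: σ_y = 640.0 MPa, ρ = 3260 kg/m³
  silicon nitride: M = 7.76×10⁻³
  alumina ceramic: M = 4.92×10⁻³
  stainless steel: M = 2.49×10⁻³
  molybdenum: M = 1.97×10⁻³
Silicon nitride ranks first.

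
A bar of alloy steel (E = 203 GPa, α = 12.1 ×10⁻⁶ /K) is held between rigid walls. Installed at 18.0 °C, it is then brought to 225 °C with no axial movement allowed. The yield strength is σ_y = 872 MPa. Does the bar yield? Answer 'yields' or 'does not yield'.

ΔT = 207.0 K. Constrained thermal stress σ = E·α·ΔT = 203.0×10³ MPa × 12.1×10⁻⁶ × 207.0 = 508 MPa (compressive).
Compare to σ_y = 872 MPa: σ < σ_y, so it does not yield.

does not yield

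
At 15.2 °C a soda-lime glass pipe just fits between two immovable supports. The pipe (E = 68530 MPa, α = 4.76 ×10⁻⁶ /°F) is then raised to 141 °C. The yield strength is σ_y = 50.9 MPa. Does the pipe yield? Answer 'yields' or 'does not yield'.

E = 68530 MPa = 68.53 GPa.
α = 4.76×10⁻⁶/°F × 9/5 = 8.57×10⁻⁶/K.
ΔT = 125.8 K. Constrained thermal stress σ = E·α·ΔT = 68.53×10³ MPa × 8.57×10⁻⁶ × 125.8 = 73.9 MPa (compressive).
Compare to σ_y = 50.9 MPa: σ ≥ σ_y, so it yields.

yields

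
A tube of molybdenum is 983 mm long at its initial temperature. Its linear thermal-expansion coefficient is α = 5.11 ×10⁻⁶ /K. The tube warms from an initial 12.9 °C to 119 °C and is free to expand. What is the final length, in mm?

983.53 mm

ΔT = 119 − 12.9 = 106.1 K.
ΔL = α·L₀·ΔT = 5.11×10⁻⁶ × 983 mm × 106.1 K = 0.533 mm.
L = L₀ + ΔL = 983 + 0.533 = 983.53 mm.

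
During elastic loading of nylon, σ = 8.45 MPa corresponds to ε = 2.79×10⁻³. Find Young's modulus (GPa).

3.03 GPa

E = σ/ε = 8.45 MPa / 2.79×10⁻³ = 3029 MPa = 3.03 GPa.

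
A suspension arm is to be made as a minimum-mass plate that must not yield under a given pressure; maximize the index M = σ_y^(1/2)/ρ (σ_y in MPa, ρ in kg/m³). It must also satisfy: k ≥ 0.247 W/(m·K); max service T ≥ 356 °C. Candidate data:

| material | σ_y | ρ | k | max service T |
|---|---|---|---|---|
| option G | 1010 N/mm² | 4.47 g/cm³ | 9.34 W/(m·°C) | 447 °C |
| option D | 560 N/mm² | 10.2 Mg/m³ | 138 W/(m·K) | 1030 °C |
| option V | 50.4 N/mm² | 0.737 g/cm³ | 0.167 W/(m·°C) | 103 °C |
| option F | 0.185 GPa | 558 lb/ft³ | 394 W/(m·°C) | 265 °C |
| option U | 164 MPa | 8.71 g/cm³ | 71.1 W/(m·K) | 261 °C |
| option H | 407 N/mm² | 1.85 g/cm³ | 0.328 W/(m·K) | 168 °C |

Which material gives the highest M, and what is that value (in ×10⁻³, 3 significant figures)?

Screen on constraints: k ≥ 0.247 W/(m·K); max service T ≥ 356 °C. Survivors: option G, option D.
In SI units:
  option G: σ_y = 1010 MPa, ρ = 4470 kg/m³
  option D: σ_y = 560.0 MPa, ρ = 10200 kg/m³
  option G: M = 7.11×10⁻³
  option D: M = 2.32×10⁻³
The maximum is for option G.

option G, M = 7.11×10⁻³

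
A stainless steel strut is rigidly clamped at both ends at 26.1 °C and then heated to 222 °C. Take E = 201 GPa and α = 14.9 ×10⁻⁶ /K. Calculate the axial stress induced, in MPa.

ΔT = 195.9 K. Constrained thermal stress σ = E·α·ΔT = 201.0×10³ MPa × 14.9×10⁻⁶ × 195.9 = 587 MPa (compressive).

587 MPa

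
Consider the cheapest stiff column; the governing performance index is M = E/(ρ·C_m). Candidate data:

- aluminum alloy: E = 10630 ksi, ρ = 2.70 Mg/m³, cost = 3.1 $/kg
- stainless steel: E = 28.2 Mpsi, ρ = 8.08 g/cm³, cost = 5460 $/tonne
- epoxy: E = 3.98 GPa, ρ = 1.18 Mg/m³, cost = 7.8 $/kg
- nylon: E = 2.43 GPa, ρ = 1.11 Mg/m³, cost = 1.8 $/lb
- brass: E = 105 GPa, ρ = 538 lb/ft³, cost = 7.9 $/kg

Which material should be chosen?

After converting to SI:
  aluminum alloy: E = 73.29 GPa, ρ = 2700 kg/m³, cost = 3.100 $/kg
  stainless steel: E = 194.4 GPa, ρ = 8080 kg/m³, cost = 5.460 $/kg
  epoxy: E = 3.980 GPa, ρ = 1180 kg/m³, cost = 7.800 $/kg
  nylon: E = 2.430 GPa, ρ = 1110 kg/m³, cost = 3.968 $/kg
  brass: E = 105.0 GPa, ρ = 8618 kg/m³, cost = 7.900 $/kg
  aluminum alloy: M = 8.76 MN·m per $
  stainless steel: M = 4.41 MN·m per $
  brass: M = 1.54 MN·m per $
  nylon: M = 0.552 MN·m per $
  epoxy: M = 0.432 MN·m per $
Aluminum alloy ranks first.

aluminum alloy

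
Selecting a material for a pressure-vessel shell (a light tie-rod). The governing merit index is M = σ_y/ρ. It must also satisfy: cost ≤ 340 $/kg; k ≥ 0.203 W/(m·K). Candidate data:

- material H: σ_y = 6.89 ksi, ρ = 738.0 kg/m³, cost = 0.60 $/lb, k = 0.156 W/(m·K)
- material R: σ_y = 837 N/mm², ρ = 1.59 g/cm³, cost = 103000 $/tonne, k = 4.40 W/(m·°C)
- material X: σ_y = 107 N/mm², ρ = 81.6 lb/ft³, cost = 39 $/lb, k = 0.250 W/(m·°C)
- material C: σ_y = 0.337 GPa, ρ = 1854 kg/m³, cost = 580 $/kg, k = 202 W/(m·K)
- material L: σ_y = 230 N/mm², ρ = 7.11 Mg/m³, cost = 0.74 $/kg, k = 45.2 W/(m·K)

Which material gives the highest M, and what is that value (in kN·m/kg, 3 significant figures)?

material R, M = 526 kN·m/kg

Screen on constraints: cost ≤ 340 $/kg; k ≥ 0.203 W/(m·K). Survivors: material R, material X, material L.
Normalizing units and computing the index:
  material R: σ_y = 837.0 MPa, ρ = 1590 kg/m³
  material X: σ_y = 107.0 MPa, ρ = 1307 kg/m³
  material L: σ_y = 230.0 MPa, ρ = 7110 kg/m³
  material R: M = 526 kN·m/kg
  material X: M = 81.9 kN·m/kg
  material L: M = 32.3 kN·m/kg
Material R has the largest M.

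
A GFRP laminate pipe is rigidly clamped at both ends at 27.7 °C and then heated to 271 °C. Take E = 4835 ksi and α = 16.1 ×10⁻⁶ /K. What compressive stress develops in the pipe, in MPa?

131 MPa

E = 4835 ksi = 33.34 GPa.
ΔT = 243.3 K. Constrained thermal stress σ = E·α·ΔT = 33.34×10³ MPa × 16.1×10⁻⁶ × 243.3 = 131 MPa (compressive).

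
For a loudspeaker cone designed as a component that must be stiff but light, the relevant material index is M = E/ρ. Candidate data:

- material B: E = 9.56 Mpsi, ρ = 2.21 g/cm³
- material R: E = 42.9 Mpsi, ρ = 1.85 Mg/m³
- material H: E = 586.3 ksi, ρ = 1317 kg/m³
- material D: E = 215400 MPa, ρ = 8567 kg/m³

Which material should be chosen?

material R

Normalizing units and computing the index:
  material B: E = 65.91 GPa, ρ = 2210 kg/m³
  material R: E = 295.8 GPa, ρ = 1850 kg/m³
  material H: E = 4.042 GPa, ρ = 1317 kg/m³
  material D: E = 215.4 GPa, ρ = 8567 kg/m³
  material R: M = 160 MN·m/kg
  material B: M = 29.8 MN·m/kg
  material D: M = 25.1 MN·m/kg
  material H: M = 3.07 MN·m/kg
The maximum is for material R.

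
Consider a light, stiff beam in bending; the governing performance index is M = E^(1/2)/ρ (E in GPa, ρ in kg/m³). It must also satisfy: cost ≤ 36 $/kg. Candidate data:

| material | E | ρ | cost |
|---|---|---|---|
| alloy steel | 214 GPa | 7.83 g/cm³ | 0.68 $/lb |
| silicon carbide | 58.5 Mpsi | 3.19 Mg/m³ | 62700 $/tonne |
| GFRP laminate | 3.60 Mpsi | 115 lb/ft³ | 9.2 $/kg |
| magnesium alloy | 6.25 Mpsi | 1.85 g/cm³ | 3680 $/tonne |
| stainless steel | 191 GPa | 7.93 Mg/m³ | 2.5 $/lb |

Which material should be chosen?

magnesium alloy

Screen on constraints: cost ≤ 36 $/kg. Survivors: alloy steel, GFRP laminate, magnesium alloy, stainless steel.
In SI units:
  alloy steel: E = 214.0 GPa, ρ = 7830 kg/m³
  GFRP laminate: E = 24.82 GPa, ρ = 1842 kg/m³
  magnesium alloy: E = 43.09 GPa, ρ = 1850 kg/m³
  stainless steel: E = 191.0 GPa, ρ = 7930 kg/m³
  magnesium alloy: M = 3.55×10⁻³
  GFRP laminate: M = 2.70×10⁻³
  alloy steel: M = 1.87×10⁻³
  stainless steel: M = 1.74×10⁻³
Magnesium alloy ranks first.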